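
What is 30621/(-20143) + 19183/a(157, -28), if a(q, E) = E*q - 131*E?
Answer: -408695257/14664104 ≈ -27.870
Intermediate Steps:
a(q, E) = -131*E + E*q
30621/(-20143) + 19183/a(157, -28) = 30621/(-20143) + 19183/((-28*(-131 + 157))) = 30621*(-1/20143) + 19183/((-28*26)) = -30621/20143 + 19183/(-728) = -30621/20143 + 19183*(-1/728) = -30621/20143 - 19183/728 = -408695257/14664104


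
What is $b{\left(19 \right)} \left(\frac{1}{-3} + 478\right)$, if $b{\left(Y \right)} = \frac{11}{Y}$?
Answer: $\frac{15763}{57} \approx 276.54$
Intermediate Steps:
$b{\left(19 \right)} \left(\frac{1}{-3} + 478\right) = \frac{11}{19} \left(\frac{1}{-3} + 478\right) = 11 \cdot \frac{1}{19} \left(- \frac{1}{3} + 478\right) = \frac{11}{19} \cdot \frac{1433}{3} = \frac{15763}{57}$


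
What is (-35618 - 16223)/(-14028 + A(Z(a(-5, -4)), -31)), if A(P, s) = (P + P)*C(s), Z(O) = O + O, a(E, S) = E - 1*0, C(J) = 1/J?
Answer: 1607071/434848 ≈ 3.6957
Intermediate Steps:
a(E, S) = E (a(E, S) = E + 0 = E)
Z(O) = 2*O
A(P, s) = 2*P/s (A(P, s) = (P + P)/s = (2*P)/s = 2*P/s)
(-35618 - 16223)/(-14028 + A(Z(a(-5, -4)), -31)) = (-35618 - 16223)/(-14028 + 2*(2*(-5))/(-31)) = -51841/(-14028 + 2*(-10)*(-1/31)) = -51841/(-14028 + 20/31) = -51841/(-434848/31) = -51841*(-31/434848) = 1607071/434848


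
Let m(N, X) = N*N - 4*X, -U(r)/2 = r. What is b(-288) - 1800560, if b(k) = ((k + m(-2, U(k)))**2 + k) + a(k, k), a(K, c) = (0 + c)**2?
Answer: 4979840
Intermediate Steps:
U(r) = -2*r
m(N, X) = N**2 - 4*X
a(K, c) = c**2
b(k) = k + k**2 + (4 + 9*k)**2 (b(k) = ((k + ((-2)**2 - (-8)*k))**2 + k) + k**2 = ((k + (4 + 8*k))**2 + k) + k**2 = ((4 + 9*k)**2 + k) + k**2 = (k + (4 + 9*k)**2) + k**2 = k + k**2 + (4 + 9*k)**2)
b(-288) - 1800560 = (16 + 73*(-288) + 82*(-288)**2) - 1800560 = (16 - 21024 + 82*82944) - 1800560 = (16 - 21024 + 6801408) - 1800560 = 6780400 - 1800560 = 4979840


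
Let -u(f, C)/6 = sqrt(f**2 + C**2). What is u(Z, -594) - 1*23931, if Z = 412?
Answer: -23931 - 12*sqrt(130645) ≈ -28268.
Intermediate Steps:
u(f, C) = -6*sqrt(C**2 + f**2) (u(f, C) = -6*sqrt(f**2 + C**2) = -6*sqrt(C**2 + f**2))
u(Z, -594) - 1*23931 = -6*sqrt((-594)**2 + 412**2) - 1*23931 = -6*sqrt(352836 + 169744) - 23931 = -12*sqrt(130645) - 23931 = -23931 - 12*sqrt(130645)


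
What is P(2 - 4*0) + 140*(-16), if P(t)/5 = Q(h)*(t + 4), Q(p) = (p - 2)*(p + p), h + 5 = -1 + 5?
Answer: -2060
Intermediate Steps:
h = -1 (h = -5 + (-1 + 5) = -5 + 4 = -1)
Q(p) = 2*p*(-2 + p) (Q(p) = (-2 + p)*(2*p) = 2*p*(-2 + p))
P(t) = 120 + 30*t (P(t) = 5*((2*(-1)*(-2 - 1))*(t + 4)) = 5*((2*(-1)*(-3))*(4 + t)) = 5*(6*(4 + t)) = 5*(24 + 6*t) = 120 + 30*t)
P(2 - 4*0) + 140*(-16) = (120 + 30*(2 - 4*0)) + 140*(-16) = (120 + 30*(2 + 0)) - 2240 = (120 + 30*2) - 2240 = (120 + 60) - 2240 = 180 - 2240 = -2060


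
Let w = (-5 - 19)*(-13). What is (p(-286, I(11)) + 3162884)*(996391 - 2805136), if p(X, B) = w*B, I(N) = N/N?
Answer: -5721414949020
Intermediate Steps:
I(N) = 1
w = 312 (w = -24*(-13) = 312)
p(X, B) = 312*B
(p(-286, I(11)) + 3162884)*(996391 - 2805136) = (312*1 + 3162884)*(996391 - 2805136) = (312 + 3162884)*(-1808745) = 3163196*(-1808745) = -5721414949020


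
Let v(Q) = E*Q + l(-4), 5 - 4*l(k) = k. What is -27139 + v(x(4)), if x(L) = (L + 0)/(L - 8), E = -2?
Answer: -108539/4 ≈ -27135.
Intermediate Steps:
l(k) = 5/4 - k/4
x(L) = L/(-8 + L)
v(Q) = 9/4 - 2*Q (v(Q) = -2*Q + (5/4 - ¼*(-4)) = -2*Q + (5/4 + 1) = -2*Q + 9/4 = 9/4 - 2*Q)
-27139 + v(x(4)) = -27139 + (9/4 - 8/(-8 + 4)) = -27139 + (9/4 - 8/(-4)) = -27139 + (9/4 - 8*(-1)/4) = -27139 + (9/4 - 2*(-1)) = -27139 + (9/4 + 2) = -27139 + 17/4 = -108539/4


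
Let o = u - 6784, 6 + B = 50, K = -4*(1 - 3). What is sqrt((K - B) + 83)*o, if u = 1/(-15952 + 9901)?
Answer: -41049985*sqrt(47)/6051 ≈ -46509.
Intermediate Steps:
K = 8 (K = -4*(-2) = 8)
B = 44 (B = -6 + 50 = 44)
u = -1/6051 (u = 1/(-6051) = -1/6051 ≈ -0.00016526)
o = -41049985/6051 (o = -1/6051 - 6784 = -41049985/6051 ≈ -6784.0)
sqrt((K - B) + 83)*o = sqrt((8 - 1*44) + 83)*(-41049985/6051) = sqrt((8 - 44) + 83)*(-41049985/6051) = sqrt(-36 + 83)*(-41049985/6051) = sqrt(47)*(-41049985/6051) = -41049985*sqrt(47)/6051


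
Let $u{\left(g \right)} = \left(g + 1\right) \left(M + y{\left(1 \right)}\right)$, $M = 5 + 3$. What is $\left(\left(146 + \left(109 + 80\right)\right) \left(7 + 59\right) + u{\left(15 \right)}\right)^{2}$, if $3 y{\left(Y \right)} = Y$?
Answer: $\frac{4452892900}{9} \approx 4.9477 \cdot 10^{8}$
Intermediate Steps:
$y{\left(Y \right)} = \frac{Y}{3}$
$M = 8$
$u{\left(g \right)} = \frac{25}{3} + \frac{25 g}{3}$ ($u{\left(g \right)} = \left(g + 1\right) \left(8 + \frac{1}{3} \cdot 1\right) = \left(1 + g\right) \left(8 + \frac{1}{3}\right) = \left(1 + g\right) \frac{25}{3} = \frac{25}{3} + \frac{25 g}{3}$)
$\left(\left(146 + \left(109 + 80\right)\right) \left(7 + 59\right) + u{\left(15 \right)}\right)^{2} = \left(\left(146 + \left(109 + 80\right)\right) \left(7 + 59\right) + \left(\frac{25}{3} + \frac{25}{3} \cdot 15\right)\right)^{2} = \left(\left(146 + 189\right) 66 + \left(\frac{25}{3} + 125\right)\right)^{2} = \left(335 \cdot 66 + \frac{400}{3}\right)^{2} = \left(22110 + \frac{400}{3}\right)^{2} = \left(\frac{66730}{3}\right)^{2} = \frac{4452892900}{9}$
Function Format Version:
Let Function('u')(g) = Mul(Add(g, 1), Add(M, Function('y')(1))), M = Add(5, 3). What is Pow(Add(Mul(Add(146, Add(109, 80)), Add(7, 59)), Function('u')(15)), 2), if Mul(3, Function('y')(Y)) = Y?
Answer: Rational(4452892900, 9) ≈ 4.9477e+8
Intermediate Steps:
Function('y')(Y) = Mul(Rational(1, 3), Y)
M = 8
Function('u')(g) = Add(Rational(25, 3), Mul(Rational(25, 3), g)) (Function('u')(g) = Mul(Add(g, 1), Add(8, Mul(Rational(1, 3), 1))) = Mul(Add(1, g), Add(8, Rational(1, 3))) = Mul(Add(1, g), Rational(25, 3)) = Add(Rational(25, 3), Mul(Rational(25, 3), g)))
Pow(Add(Mul(Add(146, Add(109, 80)), Add(7, 59)), Function('u')(15)), 2) = Pow(Add(Mul(Add(146, Add(109, 80)), Add(7, 59)), Add(Rational(25, 3), Mul(Rational(25, 3), 15))), 2) = Pow(Add(Mul(Add(146, 189), 66), Add(Rational(25, 3), 125)), 2) = Pow(Add(Mul(335, 66), Rational(400, 3)), 2) = Pow(Add(22110, Rational(400, 3)), 2) = Pow(Rational(66730, 3), 2) = Rational(4452892900, 9)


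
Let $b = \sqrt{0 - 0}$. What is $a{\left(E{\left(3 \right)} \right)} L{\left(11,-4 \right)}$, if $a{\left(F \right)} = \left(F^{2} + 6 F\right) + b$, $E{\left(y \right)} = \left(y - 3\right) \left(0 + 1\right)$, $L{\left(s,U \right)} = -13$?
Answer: $0$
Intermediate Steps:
$E{\left(y \right)} = -3 + y$ ($E{\left(y \right)} = \left(-3 + y\right) 1 = -3 + y$)
$b = 0$ ($b = \sqrt{0 + 0} = \sqrt{0} = 0$)
$a{\left(F \right)} = F^{2} + 6 F$ ($a{\left(F \right)} = \left(F^{2} + 6 F\right) + 0 = F^{2} + 6 F$)
$a{\left(E{\left(3 \right)} \right)} L{\left(11,-4 \right)} = \left(-3 + 3\right) \left(6 + \left(-3 + 3\right)\right) \left(-13\right) = 0 \left(6 + 0\right) \left(-13\right) = 0 \cdot 6 \left(-13\right) = 0 \left(-13\right) = 0$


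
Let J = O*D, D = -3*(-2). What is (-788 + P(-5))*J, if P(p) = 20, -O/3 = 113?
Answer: 1562112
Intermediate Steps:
O = -339 (O = -3*113 = -339)
D = 6
J = -2034 (J = -339*6 = -2034)
(-788 + P(-5))*J = (-788 + 20)*(-2034) = -768*(-2034) = 1562112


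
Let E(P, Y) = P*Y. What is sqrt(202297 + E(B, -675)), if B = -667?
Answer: sqrt(652522) ≈ 807.79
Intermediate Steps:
sqrt(202297 + E(B, -675)) = sqrt(202297 - 667*(-675)) = sqrt(202297 + 450225) = sqrt(652522)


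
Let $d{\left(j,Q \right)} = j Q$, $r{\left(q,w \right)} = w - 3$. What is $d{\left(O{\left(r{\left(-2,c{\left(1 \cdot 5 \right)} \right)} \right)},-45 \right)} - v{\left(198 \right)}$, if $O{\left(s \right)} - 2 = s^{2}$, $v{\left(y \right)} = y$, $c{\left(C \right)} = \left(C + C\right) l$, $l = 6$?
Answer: $-146493$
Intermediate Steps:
$c{\left(C \right)} = 12 C$ ($c{\left(C \right)} = \left(C + C\right) 6 = 2 C 6 = 12 C$)
$r{\left(q,w \right)} = -3 + w$
$O{\left(s \right)} = 2 + s^{2}$
$d{\left(j,Q \right)} = Q j$
$d{\left(O{\left(r{\left(-2,c{\left(1 \cdot 5 \right)} \right)} \right)},-45 \right)} - v{\left(198 \right)} = - 45 \left(2 + \left(-3 + 12 \cdot 1 \cdot 5\right)^{2}\right) - 198 = - 45 \left(2 + \left(-3 + 12 \cdot 5\right)^{2}\right) - 198 = - 45 \left(2 + \left(-3 + 60\right)^{2}\right) - 198 = - 45 \left(2 + 57^{2}\right) - 198 = - 45 \left(2 + 3249\right) - 198 = \left(-45\right) 3251 - 198 = -146295 - 198 = -146493$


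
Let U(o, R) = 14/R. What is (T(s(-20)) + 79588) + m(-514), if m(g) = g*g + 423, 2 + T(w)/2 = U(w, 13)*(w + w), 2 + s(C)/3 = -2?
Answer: 4473967/13 ≈ 3.4415e+5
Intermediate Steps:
s(C) = -12 (s(C) = -6 + 3*(-2) = -6 - 6 = -12)
T(w) = -4 + 56*w/13 (T(w) = -4 + 2*((14/13)*(w + w)) = -4 + 2*((14*(1/13))*(2*w)) = -4 + 2*(14*(2*w)/13) = -4 + 2*(28*w/13) = -4 + 56*w/13)
m(g) = 423 + g² (m(g) = g² + 423 = 423 + g²)
(T(s(-20)) + 79588) + m(-514) = ((-4 + (56/13)*(-12)) + 79588) + (423 + (-514)²) = ((-4 - 672/13) + 79588) + (423 + 264196) = (-724/13 + 79588) + 264619 = 1033920/13 + 264619 = 4473967/13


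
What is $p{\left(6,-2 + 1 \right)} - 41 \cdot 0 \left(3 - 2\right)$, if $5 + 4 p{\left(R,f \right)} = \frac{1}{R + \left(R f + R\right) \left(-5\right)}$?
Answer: $- \frac{29}{24} \approx -1.2083$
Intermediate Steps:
$p{\left(R,f \right)} = - \frac{5}{4} + \frac{1}{4 \left(- 4 R - 5 R f\right)}$ ($p{\left(R,f \right)} = - \frac{5}{4} + \frac{1}{4 \left(R + \left(R f + R\right) \left(-5\right)\right)} = - \frac{5}{4} + \frac{1}{4 \left(R + \left(R + R f\right) \left(-5\right)\right)} = - \frac{5}{4} + \frac{1}{4 \left(R - \left(5 R + 5 R f\right)\right)} = - \frac{5}{4} + \frac{1}{4 \left(- 4 R - 5 R f\right)}$)
$p{\left(6,-2 + 1 \right)} - 41 \cdot 0 \left(3 - 2\right) = \frac{-1 - 120 - 150 \left(-2 + 1\right)}{4 \cdot 6 \left(4 + 5 \left(-2 + 1\right)\right)} - 41 \cdot 0 \left(3 - 2\right) = \frac{1}{4} \cdot \frac{1}{6} \frac{1}{4 + 5 \left(-1\right)} \left(-1 - 120 - 150 \left(-1\right)\right) - 41 \cdot 0 \cdot 1 = \frac{1}{4} \cdot \frac{1}{6} \frac{1}{4 - 5} \left(-1 - 120 + 150\right) - 0 = \frac{1}{4} \cdot \frac{1}{6} \frac{1}{-1} \cdot 29 + 0 = \frac{1}{4} \cdot \frac{1}{6} \left(-1\right) 29 + 0 = - \frac{29}{24} + 0 = - \frac{29}{24}$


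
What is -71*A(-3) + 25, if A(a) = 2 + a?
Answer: 96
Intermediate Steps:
-71*A(-3) + 25 = -71*(2 - 3) + 25 = -71*(-1) + 25 = 71 + 25 = 96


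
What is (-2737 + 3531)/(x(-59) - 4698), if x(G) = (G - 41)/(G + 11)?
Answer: -9528/56351 ≈ -0.16908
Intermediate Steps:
x(G) = (-41 + G)/(11 + G)
(-2737 + 3531)/(x(-59) - 4698) = (-2737 + 3531)/((-41 - 59)/(11 - 59) - 4698) = 794/(-100/(-48) - 4698) = 794/(-1/48*(-100) - 4698) = 794/(25/12 - 4698) = 794/(-56351/12) = 794*(-12/56351) = -9528/56351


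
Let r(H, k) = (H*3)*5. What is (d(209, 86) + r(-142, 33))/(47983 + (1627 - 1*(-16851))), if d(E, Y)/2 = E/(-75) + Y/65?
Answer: -2079604/64799475 ≈ -0.032093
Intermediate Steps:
r(H, k) = 15*H (r(H, k) = (3*H)*5 = 15*H)
d(E, Y) = -2*E/75 + 2*Y/65 (d(E, Y) = 2*(E/(-75) + Y/65) = 2*(E*(-1/75) + Y*(1/65)) = 2*(-E/75 + Y/65) = -2*E/75 + 2*Y/65)
(d(209, 86) + r(-142, 33))/(47983 + (1627 - 1*(-16851))) = ((-2/75*209 + (2/65)*86) + 15*(-142))/(47983 + (1627 - 1*(-16851))) = ((-418/75 + 172/65) - 2130)/(47983 + (1627 + 16851)) = (-2854/975 - 2130)/(47983 + 18478) = -2079604/975/66461 = -2079604/975*1/66461 = -2079604/64799475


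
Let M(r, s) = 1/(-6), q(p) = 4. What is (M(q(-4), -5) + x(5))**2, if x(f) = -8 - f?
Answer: 6241/36 ≈ 173.36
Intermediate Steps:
M(r, s) = -1/6
(M(q(-4), -5) + x(5))**2 = (-1/6 + (-8 - 1*5))**2 = (-1/6 + (-8 - 5))**2 = (-1/6 - 13)**2 = (-79/6)**2 = 6241/36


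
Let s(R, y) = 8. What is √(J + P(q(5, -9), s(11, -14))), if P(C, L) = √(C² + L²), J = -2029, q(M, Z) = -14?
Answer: √(-2029 + 2*√65) ≈ 44.865*I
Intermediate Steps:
√(J + P(q(5, -9), s(11, -14))) = √(-2029 + √((-14)² + 8²)) = √(-2029 + √(196 + 64)) = √(-2029 + √260) = √(-2029 + 2*√65)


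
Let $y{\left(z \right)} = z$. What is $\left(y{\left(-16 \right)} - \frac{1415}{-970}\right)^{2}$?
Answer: $\frac{7958041}{37636} \approx 211.45$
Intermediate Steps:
$\left(y{\left(-16 \right)} - \frac{1415}{-970}\right)^{2} = \left(-16 - \frac{1415}{-970}\right)^{2} = \left(-16 - - \frac{283}{194}\right)^{2} = \left(-16 + \frac{283}{194}\right)^{2} = \left(- \frac{2821}{194}\right)^{2} = \frac{7958041}{37636}$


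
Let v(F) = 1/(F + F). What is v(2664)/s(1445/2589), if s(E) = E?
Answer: 863/2566320 ≈ 0.00033628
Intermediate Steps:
v(F) = 1/(2*F)
v(2664)/s(1445/2589) = ((½)/2664)/((1445/2589)) = ((½)*(1/2664))/((1445*(1/2589))) = 1/(5328*(1445/2589)) = (1/5328)*(2589/1445) = 863/2566320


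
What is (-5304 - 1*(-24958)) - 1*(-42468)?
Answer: 62122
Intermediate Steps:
(-5304 - 1*(-24958)) - 1*(-42468) = (-5304 + 24958) + 42468 = 19654 + 42468 = 62122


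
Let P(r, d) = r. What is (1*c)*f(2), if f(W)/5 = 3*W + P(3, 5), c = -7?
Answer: -315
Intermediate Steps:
f(W) = 15 + 15*W (f(W) = 5*(3*W + 3) = 5*(3 + 3*W) = 15 + 15*W)
(1*c)*f(2) = (1*(-7))*(15 + 15*2) = -7*(15 + 30) = -7*45 = -315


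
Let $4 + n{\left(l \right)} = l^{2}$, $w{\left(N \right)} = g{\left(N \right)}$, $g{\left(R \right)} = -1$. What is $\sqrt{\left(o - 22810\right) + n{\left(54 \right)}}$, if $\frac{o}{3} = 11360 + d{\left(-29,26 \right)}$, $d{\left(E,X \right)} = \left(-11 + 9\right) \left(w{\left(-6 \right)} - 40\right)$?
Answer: $2 \sqrt{3607} \approx 120.12$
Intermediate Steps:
$w{\left(N \right)} = -1$
$d{\left(E,X \right)} = 82$ ($d{\left(E,X \right)} = \left(-11 + 9\right) \left(-1 - 40\right) = \left(-2\right) \left(-41\right) = 82$)
$n{\left(l \right)} = -4 + l^{2}$
$o = 34326$ ($o = 3 \left(11360 + 82\right) = 3 \cdot 11442 = 34326$)
$\sqrt{\left(o - 22810\right) + n{\left(54 \right)}} = \sqrt{\left(34326 - 22810\right) - \left(4 - 54^{2}\right)} = \sqrt{11516 + \left(-4 + 2916\right)} = \sqrt{11516 + 2912} = \sqrt{14428} = 2 \sqrt{3607}$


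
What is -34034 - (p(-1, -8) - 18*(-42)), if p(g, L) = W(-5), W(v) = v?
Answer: -34785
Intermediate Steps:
p(g, L) = -5
-34034 - (p(-1, -8) - 18*(-42)) = -34034 - (-5 - 18*(-42)) = -34034 - (-5 + 756) = -34034 - 1*751 = -34034 - 751 = -34785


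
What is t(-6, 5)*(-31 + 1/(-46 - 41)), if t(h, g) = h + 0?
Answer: 5396/29 ≈ 186.07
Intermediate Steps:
t(h, g) = h
t(-6, 5)*(-31 + 1/(-46 - 41)) = -6*(-31 + 1/(-46 - 41)) = -6*(-31 + 1/(-87)) = -6*(-31 - 1/87) = -6*(-2698/87) = 5396/29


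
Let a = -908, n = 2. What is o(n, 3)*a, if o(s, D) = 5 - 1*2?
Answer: -2724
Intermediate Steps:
o(s, D) = 3 (o(s, D) = 5 - 2 = 3)
o(n, 3)*a = 3*(-908) = -2724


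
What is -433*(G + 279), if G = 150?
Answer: -185757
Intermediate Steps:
-433*(G + 279) = -433*(150 + 279) = -433*429 = -185757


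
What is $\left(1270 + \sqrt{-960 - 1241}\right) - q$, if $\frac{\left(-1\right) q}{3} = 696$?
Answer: $3358 + i \sqrt{2201} \approx 3358.0 + 46.915 i$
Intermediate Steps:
$q = -2088$ ($q = \left(-3\right) 696 = -2088$)
$\left(1270 + \sqrt{-960 - 1241}\right) - q = \left(1270 + \sqrt{-960 - 1241}\right) - -2088 = \left(1270 + \sqrt{-2201}\right) + 2088 = \left(1270 + i \sqrt{2201}\right) + 2088 = 3358 + i \sqrt{2201}$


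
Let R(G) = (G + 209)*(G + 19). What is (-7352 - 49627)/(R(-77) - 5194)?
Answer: 56979/12850 ≈ 4.4342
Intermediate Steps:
R(G) = (19 + G)*(209 + G) (R(G) = (209 + G)*(19 + G) = (19 + G)*(209 + G))
(-7352 - 49627)/(R(-77) - 5194) = (-7352 - 49627)/((3971 + (-77)**2 + 228*(-77)) - 5194) = -56979/((3971 + 5929 - 17556) - 5194) = -56979/(-7656 - 5194) = -56979/(-12850) = -56979*(-1/12850) = 56979/12850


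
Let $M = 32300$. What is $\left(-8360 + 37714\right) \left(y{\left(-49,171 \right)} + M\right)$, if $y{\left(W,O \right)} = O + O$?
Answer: $958173268$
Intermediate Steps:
$y{\left(W,O \right)} = 2 O$
$\left(-8360 + 37714\right) \left(y{\left(-49,171 \right)} + M\right) = \left(-8360 + 37714\right) \left(2 \cdot 171 + 32300\right) = 29354 \left(342 + 32300\right) = 29354 \cdot 32642 = 958173268$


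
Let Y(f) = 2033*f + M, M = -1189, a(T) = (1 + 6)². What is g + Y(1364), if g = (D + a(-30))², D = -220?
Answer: 2801064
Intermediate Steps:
a(T) = 49 (a(T) = 7² = 49)
Y(f) = -1189 + 2033*f (Y(f) = 2033*f - 1189 = -1189 + 2033*f)
g = 29241 (g = (-220 + 49)² = (-171)² = 29241)
g + Y(1364) = 29241 + (-1189 + 2033*1364) = 29241 + (-1189 + 2773012) = 29241 + 2771823 = 2801064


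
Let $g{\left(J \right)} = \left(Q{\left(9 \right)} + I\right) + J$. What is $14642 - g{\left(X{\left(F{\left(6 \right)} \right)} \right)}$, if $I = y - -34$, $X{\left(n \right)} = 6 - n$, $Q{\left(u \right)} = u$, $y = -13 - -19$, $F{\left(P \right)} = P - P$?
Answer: $14587$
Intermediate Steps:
$F{\left(P \right)} = 0$
$y = 6$ ($y = -13 + 19 = 6$)
$I = 40$ ($I = 6 - -34 = 6 + 34 = 40$)
$g{\left(J \right)} = 49 + J$ ($g{\left(J \right)} = \left(9 + 40\right) + J = 49 + J$)
$14642 - g{\left(X{\left(F{\left(6 \right)} \right)} \right)} = 14642 - \left(49 + \left(6 - 0\right)\right) = 14642 - \left(49 + \left(6 + 0\right)\right) = 14642 - \left(49 + 6\right) = 14642 - 55 = 14587$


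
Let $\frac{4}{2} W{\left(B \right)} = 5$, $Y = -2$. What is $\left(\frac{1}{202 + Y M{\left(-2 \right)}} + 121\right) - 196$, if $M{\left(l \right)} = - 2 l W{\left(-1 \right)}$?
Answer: $- \frac{13649}{182} \approx -74.995$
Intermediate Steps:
$W{\left(B \right)} = \frac{5}{2}$ ($W{\left(B \right)} = \frac{1}{2} \cdot 5 = \frac{5}{2}$)
$M{\left(l \right)} = - 5 l$ ($M{\left(l \right)} = - 2 l \frac{5}{2} = - 5 l$)
$\left(\frac{1}{202 + Y M{\left(-2 \right)}} + 121\right) - 196 = \left(\frac{1}{202 - 2 \left(\left(-5\right) \left(-2\right)\right)} + 121\right) - 196 = \left(\frac{1}{202 - 20} + 121\right) - 196 = \left(\frac{1}{182} + 121\right) - 196 = \frac{22023}{182} - 196 = - \frac{13649}{182}$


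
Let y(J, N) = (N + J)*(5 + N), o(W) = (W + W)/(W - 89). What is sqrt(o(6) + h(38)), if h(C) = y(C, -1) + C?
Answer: 3*sqrt(142262)/83 ≈ 13.633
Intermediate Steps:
o(W) = 2*W/(-89 + W) (o(W) = (2*W)/(-89 + W) = 2*W/(-89 + W))
y(J, N) = (5 + N)*(J + N) (y(J, N) = (J + N)*(5 + N) = (5 + N)*(J + N))
h(C) = -4 + 5*C (h(C) = ((-1)**2 + 5*C + 5*(-1) + C*(-1)) + C = (1 + 5*C - 5 - C) + C = (-4 + 4*C) + C = -4 + 5*C)
sqrt(o(6) + h(38)) = sqrt(2*6/(-89 + 6) + (-4 + 5*38)) = sqrt(2*6/(-83) + (-4 + 190)) = sqrt(2*6*(-1/83) + 186) = sqrt(-12/83 + 186) = sqrt(15426/83) = 3*sqrt(142262)/83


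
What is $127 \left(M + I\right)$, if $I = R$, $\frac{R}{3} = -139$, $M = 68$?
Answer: $-44323$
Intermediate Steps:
$R = -417$ ($R = 3 \left(-139\right) = -417$)
$I = -417$
$127 \left(M + I\right) = 127 \left(68 - 417\right) = 127 \left(-349\right) = -44323$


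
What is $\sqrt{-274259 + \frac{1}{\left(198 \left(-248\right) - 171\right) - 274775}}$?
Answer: $\frac{i \sqrt{1151979978462862}}{64810} \approx 523.7 i$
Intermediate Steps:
$\sqrt{-274259 + \frac{1}{\left(198 \left(-248\right) - 171\right) - 274775}} = \sqrt{-274259 + \frac{1}{\left(-49104 - 171\right) - 274775}} = \sqrt{-274259 + \frac{1}{-49275 - 274775}} = \sqrt{-274259 + \frac{1}{-324050}} = \sqrt{-274259 - \frac{1}{324050}} = \sqrt{- \frac{88873628951}{324050}} = \frac{i \sqrt{1151979978462862}}{64810}$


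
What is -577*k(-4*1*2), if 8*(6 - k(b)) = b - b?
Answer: -3462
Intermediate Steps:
k(b) = 6 (k(b) = 6 - (b - b)/8 = 6 - ⅛*0 = 6 + 0 = 6)
-577*k(-4*1*2) = -577*6 = -3462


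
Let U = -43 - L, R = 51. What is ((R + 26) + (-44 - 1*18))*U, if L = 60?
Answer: -1545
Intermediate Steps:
U = -103 (U = -43 - 1*60 = -43 - 60 = -103)
((R + 26) + (-44 - 1*18))*U = ((51 + 26) + (-44 - 1*18))*(-103) = (77 + (-44 - 18))*(-103) = (77 - 62)*(-103) = 15*(-103) = -1545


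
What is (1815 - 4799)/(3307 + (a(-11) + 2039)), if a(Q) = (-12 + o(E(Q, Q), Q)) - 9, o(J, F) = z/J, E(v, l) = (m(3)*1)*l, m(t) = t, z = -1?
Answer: -49236/87863 ≈ -0.56037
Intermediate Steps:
E(v, l) = 3*l (E(v, l) = (3*1)*l = 3*l)
o(J, F) = -1/J
a(Q) = -21 - 1/(3*Q) (a(Q) = (-12 - 1/(3*Q)) - 9 = -21 - 1/(3*Q))
(1815 - 4799)/(3307 + (a(-11) + 2039)) = (1815 - 4799)/(3307 + ((-21 - ⅓/(-11)) + 2039)) = -2984/(3307 + ((-21 - ⅓*(-1/11)) + 2039)) = -2984/(3307 + ((-21 + 1/33) + 2039)) = -2984/(3307 + (-692/33 + 2039)) = -2984/(3307 + 66595/33) = -2984/175726/33 = -2984*33/175726 = -49236/87863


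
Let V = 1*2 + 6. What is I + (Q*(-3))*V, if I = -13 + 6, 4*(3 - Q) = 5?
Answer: -49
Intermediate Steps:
Q = 7/4 (Q = 3 - ¼*5 = 3 - 5/4 = 7/4 ≈ 1.7500)
V = 8 (V = 2 + 6 = 8)
I = -7
I + (Q*(-3))*V = -7 + ((7/4)*(-3))*8 = -7 - 21/4*8 = -7 - 42 = -49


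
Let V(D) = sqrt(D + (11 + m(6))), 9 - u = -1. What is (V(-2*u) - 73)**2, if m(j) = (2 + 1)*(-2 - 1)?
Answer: 5311 - 438*I*sqrt(2) ≈ 5311.0 - 619.43*I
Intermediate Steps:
u = 10 (u = 9 - 1*(-1) = 9 + 1 = 10)
m(j) = -9 (m(j) = 3*(-3) = -9)
V(D) = sqrt(2 + D) (V(D) = sqrt(D + (11 - 9)) = sqrt(D + 2) = sqrt(2 + D))
(V(-2*u) - 73)**2 = (sqrt(2 - 2*10) - 73)**2 = (sqrt(2 - 20) - 73)**2 = (sqrt(-18) - 73)**2 = (3*I*sqrt(2) - 73)**2 = (-73 + 3*I*sqrt(2))**2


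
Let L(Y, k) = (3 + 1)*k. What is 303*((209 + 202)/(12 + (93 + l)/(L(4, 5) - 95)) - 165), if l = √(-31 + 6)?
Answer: -25023083805/651274 + 46699875*I/651274 ≈ -38422.0 + 71.705*I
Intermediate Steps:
L(Y, k) = 4*k
l = 5*I (l = √(-25) = 5*I ≈ 5.0*I)
303*((209 + 202)/(12 + (93 + l)/(L(4, 5) - 95)) - 165) = 303*((209 + 202)/(12 + (93 + 5*I)/(4*5 - 95)) - 165) = 303*(411/(12 + (93 + 5*I)/(20 - 95)) - 165) = 303*(411/(12 + (93 + 5*I)/(-75)) - 165) = 303*(411/(12 + (93 + 5*I)*(-1/75)) - 165) = 303*(411/(12 + (-31/25 - I/15)) - 165) = 303*(411/(269/25 - I/15) - 165) = 303*(411*(5625*(269/25 + I/15)/651274) - 165) = 303*(2311875*(269/25 + I/15)/651274 - 165) = 303*(-165 + 2311875*(269/25 + I/15)/651274) = -49995 + 700498125*(269/25 + I/15)/651274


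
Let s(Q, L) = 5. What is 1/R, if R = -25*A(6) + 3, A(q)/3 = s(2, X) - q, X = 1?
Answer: 1/78 ≈ 0.012821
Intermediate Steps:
A(q) = 15 - 3*q (A(q) = 3*(5 - q) = 15 - 3*q)
R = 78 (R = -25*(15 - 3*6) + 3 = -25*(15 - 18) + 3 = -25*(-3) + 3 = 75 + 3 = 78)
1/R = 1/78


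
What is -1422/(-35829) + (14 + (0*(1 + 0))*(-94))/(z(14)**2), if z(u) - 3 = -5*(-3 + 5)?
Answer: 9068/27867 ≈ 0.32540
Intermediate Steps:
z(u) = -7 (z(u) = 3 - 5*(-3 + 5) = 3 - 5*2 = 3 - 10 = -7)
-1422/(-35829) + (14 + (0*(1 + 0))*(-94))/(z(14)**2) = -1422/(-35829) + (14 + (0*(1 + 0))*(-94))/((-7)**2) = -1422*(-1/35829) + (14 + (0*1)*(-94))/49 = 158/3981 + (14 + 0*(-94))*(1/49) = 158/3981 + (14 + 0)*(1/49) = 158/3981 + 14*(1/49) = 158/3981 + 2/7 = 9068/27867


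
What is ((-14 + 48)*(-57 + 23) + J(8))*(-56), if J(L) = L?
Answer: 64288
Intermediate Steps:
((-14 + 48)*(-57 + 23) + J(8))*(-56) = ((-14 + 48)*(-57 + 23) + 8)*(-56) = (34*(-34) + 8)*(-56) = (-1156 + 8)*(-56) = -1148*(-56) = 64288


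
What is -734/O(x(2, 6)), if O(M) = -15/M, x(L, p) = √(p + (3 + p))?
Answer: 734*√15/15 ≈ 189.52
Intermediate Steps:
x(L, p) = √(3 + 2*p)
-734/O(x(2, 6)) = -734*(-√(3 + 2*6)/15) = -734*(-√(3 + 12)/15) = -734*(-√15/15) = -(-734)*√15/15 = 734*√15/15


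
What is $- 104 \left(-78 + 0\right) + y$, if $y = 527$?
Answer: $8639$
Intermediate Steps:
$- 104 \left(-78 + 0\right) + y = - 104 \left(-78 + 0\right) + 527 = \left(-104\right) \left(-78\right) + 527 = 8112 + 527 = 8639$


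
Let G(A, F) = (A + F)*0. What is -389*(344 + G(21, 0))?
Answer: -133816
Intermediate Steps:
G(A, F) = 0
-389*(344 + G(21, 0)) = -389*(344 + 0) = -389*344 = -133816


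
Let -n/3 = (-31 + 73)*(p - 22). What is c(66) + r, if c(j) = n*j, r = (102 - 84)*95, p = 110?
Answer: -730098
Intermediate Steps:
n = -11088 (n = -3*(-31 + 73)*(110 - 22) = -126*88 = -3*3696 = -11088)
r = 1710 (r = 18*95 = 1710)
c(j) = -11088*j
c(66) + r = -11088*66 + 1710 = -731808 + 1710 = -730098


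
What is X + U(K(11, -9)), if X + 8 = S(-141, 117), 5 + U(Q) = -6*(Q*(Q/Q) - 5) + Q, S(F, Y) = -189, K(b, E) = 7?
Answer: -207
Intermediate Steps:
U(Q) = 25 - 5*Q (U(Q) = -5 + (-6*(Q*(Q/Q) - 5) + Q) = -5 + (-6*(Q*1 - 5) + Q) = -5 + (-6*(Q - 5) + Q) = -5 + (-6*(-5 + Q) + Q) = -5 + ((30 - 6*Q) + Q) = -5 + (30 - 5*Q) = 25 - 5*Q)
X = -197 (X = -8 - 189 = -197)
X + U(K(11, -9)) = -197 + (25 - 5*7) = -197 + (25 - 35) = -197 - 10 = -207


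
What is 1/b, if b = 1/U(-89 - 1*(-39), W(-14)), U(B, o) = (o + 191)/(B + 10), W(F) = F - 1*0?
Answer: -177/40 ≈ -4.4250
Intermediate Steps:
W(F) = F (W(F) = F + 0 = F)
U(B, o) = (191 + o)/(10 + B)
b = -40/177 (b = 1/((191 - 14)/(10 + (-89 - 1*(-39)))) = 1/(177/(10 + (-89 + 39))) = 1/(177/(10 - 50)) = 1/(177/(-40)) = 1/(-1/40*177) = 1/(-177/40) = -40/177 ≈ -0.22599)
1/b = 1/(-40/177) = -177/40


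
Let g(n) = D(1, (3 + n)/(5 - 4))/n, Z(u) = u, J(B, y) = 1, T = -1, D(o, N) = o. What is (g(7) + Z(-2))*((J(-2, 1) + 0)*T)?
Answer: 13/7 ≈ 1.8571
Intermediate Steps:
g(n) = 1/n
(g(7) + Z(-2))*((J(-2, 1) + 0)*T) = (1/7 - 2)*((1 + 0)*(-1)) = (⅐ - 2)*(1*(-1)) = -13/7*(-1) = 13/7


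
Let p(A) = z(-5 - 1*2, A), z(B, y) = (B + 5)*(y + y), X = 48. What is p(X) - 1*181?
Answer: -373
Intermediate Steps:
z(B, y) = 2*y*(5 + B) (z(B, y) = (5 + B)*(2*y) = 2*y*(5 + B))
p(A) = -4*A (p(A) = 2*A*(5 + (-5 - 1*2)) = 2*A*(5 + (-5 - 2)) = 2*A*(5 - 7) = 2*A*(-2) = -4*A)
p(X) - 1*181 = -4*48 - 1*181 = -192 - 181 = -373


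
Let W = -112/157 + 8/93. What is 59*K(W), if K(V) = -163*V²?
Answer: -806920155200/213189201 ≈ -3785.0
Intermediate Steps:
W = -9160/14601 (W = -112*1/157 + 8*(1/93) = -112/157 + 8/93 = -9160/14601 ≈ -0.62735)
59*K(W) = 59*(-163*(-9160/14601)²) = 59*(-163*83905600/213189201) = 59*(-13676612800/213189201) = -806920155200/213189201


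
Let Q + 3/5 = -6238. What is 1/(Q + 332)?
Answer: -5/29533 ≈ -0.00016930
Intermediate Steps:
Q = -31193/5 (Q = -⅗ - 6238 = -31193/5 ≈ -6238.6)
1/(Q + 332) = 1/(-31193/5 + 332) = 1/(-29533/5) = -5/29533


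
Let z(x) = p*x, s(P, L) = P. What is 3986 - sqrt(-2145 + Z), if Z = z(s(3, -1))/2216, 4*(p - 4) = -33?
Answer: 3986 - I*sqrt(10533385374)/2216 ≈ 3986.0 - 46.314*I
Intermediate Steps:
p = -17/4 (p = 4 + (1/4)*(-33) = 4 - 33/4 = -17/4 ≈ -4.2500)
z(x) = -17*x/4
Z = -51/8864 (Z = -17/4*3/2216 = -51/4*1/2216 = -51/8864 ≈ -0.0057536)
3986 - sqrt(-2145 + Z) = 3986 - sqrt(-2145 - 51/8864) = 3986 - sqrt(-19013331/8864) = 3986 - I*sqrt(10533385374)/2216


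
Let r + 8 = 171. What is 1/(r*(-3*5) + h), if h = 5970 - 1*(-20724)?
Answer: 1/24249 ≈ 4.1239e-5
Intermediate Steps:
r = 163 (r = -8 + 171 = 163)
h = 26694 (h = 5970 + 20724 = 26694)
1/(r*(-3*5) + h) = 1/(163*(-3*5) + 26694) = 1/(163*(-15) + 26694) = 1/(-2445 + 26694) = 1/24249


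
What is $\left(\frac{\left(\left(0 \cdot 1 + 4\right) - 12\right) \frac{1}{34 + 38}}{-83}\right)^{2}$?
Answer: $\frac{1}{558009} \approx 1.7921 \cdot 10^{-6}$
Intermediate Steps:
$\left(\frac{\left(\left(0 \cdot 1 + 4\right) - 12\right) \frac{1}{34 + 38}}{-83}\right)^{2} = \left(\frac{\left(0 + 4\right) - 12}{72} \left(- \frac{1}{83}\right)\right)^{2} = \left(\left(4 - 12\right) \frac{1}{72} \left(- \frac{1}{83}\right)\right)^{2} = \left(\left(-8\right) \frac{1}{72} \left(- \frac{1}{83}\right)\right)^{2} = \left(\left(- \frac{1}{9}\right) \left(- \frac{1}{83}\right)\right)^{2} = \left(\frac{1}{747}\right)^{2} = \frac{1}{558009}$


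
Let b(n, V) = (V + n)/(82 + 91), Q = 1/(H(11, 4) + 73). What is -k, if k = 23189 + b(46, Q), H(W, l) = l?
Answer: -308904212/13321 ≈ -23189.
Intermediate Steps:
Q = 1/77 (Q = 1/(4 + 73) = 1/77 ≈ 0.012987)
b(n, V) = V/173 + n/173 (b(n, V) = (V + n)/173 = (V + n)*(1/173) = V/173 + n/173)
k = 308904212/13321 (k = 23189 + ((1/173)*(1/77) + (1/173)*46) = 23189 + (1/13321 + 46/173) = 23189 + 3543/13321 = 308904212/13321 ≈ 23189.)
-k = -1*308904212/13321 = -308904212/13321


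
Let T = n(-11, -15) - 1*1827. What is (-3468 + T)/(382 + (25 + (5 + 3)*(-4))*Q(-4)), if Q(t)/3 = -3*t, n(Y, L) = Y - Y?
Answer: -1059/26 ≈ -40.731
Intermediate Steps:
n(Y, L) = 0
Q(t) = -9*t (Q(t) = 3*(-3*t) = -9*t)
T = -1827 (T = 0 - 1*1827 = 0 - 1827 = -1827)
(-3468 + T)/(382 + (25 + (5 + 3)*(-4))*Q(-4)) = (-3468 - 1827)/(382 + (25 + (5 + 3)*(-4))*(-9*(-4))) = -5295/(382 + (25 + 8*(-4))*36) = -5295/(382 + (25 - 32)*36) = -5295/(382 - 7*36) = -5295/(382 - 252) = -5295/130 = -5295*1/130 = -1059/26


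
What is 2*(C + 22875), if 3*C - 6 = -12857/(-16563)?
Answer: 2273496220/49689 ≈ 45755.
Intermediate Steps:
C = 112235/49689 (C = 2 + (-12857/(-16563))/3 = 2 + (-12857*(-1/16563))/3 = 2 + (⅓)*(12857/16563) = 2 + 12857/49689 = 112235/49689 ≈ 2.2588)
2*(C + 22875) = 2*(112235/49689 + 22875) = 2*(1136748110/49689) = 2273496220/49689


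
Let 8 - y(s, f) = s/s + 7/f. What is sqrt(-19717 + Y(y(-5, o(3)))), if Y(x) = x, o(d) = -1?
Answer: I*sqrt(19703) ≈ 140.37*I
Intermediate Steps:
y(s, f) = 7 - 7/f (y(s, f) = 8 - (s/s + 7/f) = 8 - (1 + 7/f) = 8 + (-1 - 7/f) = 7 - 7/f)
sqrt(-19717 + Y(y(-5, o(3)))) = sqrt(-19717 + (7 - 7/(-1))) = sqrt(-19717 + (7 - 7*(-1))) = sqrt(-19717 + (7 + 7)) = sqrt(-19717 + 14) = sqrt(-19703) = I*sqrt(19703)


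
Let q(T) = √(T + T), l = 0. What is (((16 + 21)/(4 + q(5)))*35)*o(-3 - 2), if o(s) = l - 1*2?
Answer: -5180/3 + 1295*√10/3 ≈ -361.62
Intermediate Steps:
q(T) = √2*√T (q(T) = √(2*T) = √2*√T)
o(s) = -2 (o(s) = 0 - 1*2 = 0 - 2 = -2)
(((16 + 21)/(4 + q(5)))*35)*o(-3 - 2) = (((16 + 21)/(4 + √2*√5))*35)*(-2) = ((37/(4 + √10))*35)*(-2) = (1295/(4 + √10))*(-2) = -2590/(4 + √10)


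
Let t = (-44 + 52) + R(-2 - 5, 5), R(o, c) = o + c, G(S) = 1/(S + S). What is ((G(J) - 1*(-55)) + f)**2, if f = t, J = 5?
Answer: 373321/100 ≈ 3733.2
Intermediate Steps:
G(S) = 1/(2*S)
R(o, c) = c + o
t = 6 (t = (-44 + 52) + (5 + (-2 - 5)) = 8 + (5 - 7) = 8 - 2 = 6)
f = 6
((G(J) - 1*(-55)) + f)**2 = (((1/2)/5 - 1*(-55)) + 6)**2 = (((1/2)*(1/5) + 55) + 6)**2 = ((1/10 + 55) + 6)**2 = (551/10 + 6)**2 = (611/10)**2 = 373321/100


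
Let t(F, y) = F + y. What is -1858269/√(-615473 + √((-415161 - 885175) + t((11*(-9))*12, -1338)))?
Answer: -1858269/√(-615473 + I*√1302862) ≈ -2.1964 + 2368.7*I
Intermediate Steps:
-1858269/√(-615473 + √((-415161 - 885175) + t((11*(-9))*12, -1338))) = -1858269/√(-615473 + √((-415161 - 885175) + ((11*(-9))*12 - 1338))) = -1858269/√(-615473 + √(-1300336 + (-99*12 - 1338))) = -1858269/√(-615473 + √(-1300336 + (-1188 - 1338))) = -1858269/√(-615473 + √(-1300336 - 2526)) = -1858269/√(-615473 + √(-1302862)) = -1858269/√(-615473 + I*√1302862)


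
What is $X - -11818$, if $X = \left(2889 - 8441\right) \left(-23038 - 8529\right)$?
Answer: $175271802$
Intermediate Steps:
$X = 175259984$ ($X = \left(2889 - 8441\right) \left(-31567\right) = \left(-5552\right) \left(-31567\right) = 175259984$)
$X - -11818 = 175259984 - -11818 = 175259984 + 11818 = 175271802$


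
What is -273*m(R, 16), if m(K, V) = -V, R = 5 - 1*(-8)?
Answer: 4368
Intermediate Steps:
R = 13 (R = 5 + 8 = 13)
-273*m(R, 16) = -(-273)*16 = -273*(-16) = 4368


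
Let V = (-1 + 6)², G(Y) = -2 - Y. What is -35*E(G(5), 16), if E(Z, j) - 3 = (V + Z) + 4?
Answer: -875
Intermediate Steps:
V = 25 (V = 5² = 25)
E(Z, j) = 32 + Z (E(Z, j) = 3 + ((25 + Z) + 4) = 3 + (29 + Z) = 32 + Z)
-35*E(G(5), 16) = -35*(32 + (-2 - 1*5)) = -35*(32 + (-2 - 5)) = -35*(32 - 7) = -35*25 = -875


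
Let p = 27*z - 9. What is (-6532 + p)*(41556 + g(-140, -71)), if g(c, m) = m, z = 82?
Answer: -179505595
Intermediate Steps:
p = 2205 (p = 27*82 - 9 = 2214 - 9 = 2205)
(-6532 + p)*(41556 + g(-140, -71)) = (-6532 + 2205)*(41556 - 71) = -4327*41485 = -179505595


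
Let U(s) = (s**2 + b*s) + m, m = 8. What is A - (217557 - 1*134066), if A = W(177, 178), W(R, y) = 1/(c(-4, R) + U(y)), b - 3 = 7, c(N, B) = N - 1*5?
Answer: -2793859332/33463 ≈ -83491.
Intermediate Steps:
c(N, B) = -5 + N (c(N, B) = N - 5 = -5 + N)
b = 10 (b = 3 + 7 = 10)
U(s) = 8 + s**2 + 10*s (U(s) = (s**2 + 10*s) + 8 = 8 + s**2 + 10*s)
W(R, y) = 1/(-1 + y**2 + 10*y) (W(R, y) = 1/((-5 - 4) + (8 + y**2 + 10*y)) = 1/(-9 + (8 + y**2 + 10*y)) = 1/(-1 + y**2 + 10*y))
A = 1/33463 (A = 1/(-1 + 178**2 + 10*178) = 1/(-1 + 31684 + 1780) = 1/33463 ≈ 2.9884e-5)
A - (217557 - 1*134066) = 1/33463 - (217557 - 1*134066) = 1/33463 - (217557 - 134066) = 1/33463 - 1*83491 = 1/33463 - 83491 = -2793859332/33463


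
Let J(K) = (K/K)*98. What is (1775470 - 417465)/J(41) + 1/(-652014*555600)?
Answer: 245974751981045951/17750689941600 ≈ 13857.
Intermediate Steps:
J(K) = 98 (J(K) = 1*98 = 98)
(1775470 - 417465)/J(41) + 1/(-652014*555600) = (1775470 - 417465)/98 + 1/(-652014*555600) = 1358005*(1/98) - 1/652014*1/555600 = 1358005/98 - 1/362258978400 = 245974751981045951/17750689941600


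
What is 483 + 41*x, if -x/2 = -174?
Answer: 14751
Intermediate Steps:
x = 348 (x = -2*(-174) = 348)
483 + 41*x = 483 + 41*348 = 483 + 14268 = 14751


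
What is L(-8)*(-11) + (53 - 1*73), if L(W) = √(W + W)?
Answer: -20 - 44*I ≈ -20.0 - 44.0*I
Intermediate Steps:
L(W) = √2*√W (L(W) = √(2*W) = √2*√W)
L(-8)*(-11) + (53 - 1*73) = (√2*√(-8))*(-11) + (53 - 1*73) = (√2*(2*I*√2))*(-11) + (53 - 73) = (4*I)*(-11) - 20 = -44*I - 20 = -20 - 44*I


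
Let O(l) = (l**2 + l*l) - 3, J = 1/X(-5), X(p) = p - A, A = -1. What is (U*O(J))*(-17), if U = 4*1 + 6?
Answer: 1955/4 ≈ 488.75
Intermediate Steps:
X(p) = 1 + p (X(p) = p - 1*(-1) = p + 1 = 1 + p)
J = -1/4 (J = 1/(1 - 5) = 1/(-4) = -1/4 ≈ -0.25000)
O(l) = -3 + 2*l**2 (O(l) = (l**2 + l**2) - 3 = 2*l**2 - 3 = -3 + 2*l**2)
U = 10 (U = 4 + 6 = 10)
(U*O(J))*(-17) = (10*(-3 + 2*(-1/4)**2))*(-17) = (10*(-3 + 2*(1/16)))*(-17) = (10*(-3 + 1/8))*(-17) = (10*(-23/8))*(-17) = -115/4*(-17) = 1955/4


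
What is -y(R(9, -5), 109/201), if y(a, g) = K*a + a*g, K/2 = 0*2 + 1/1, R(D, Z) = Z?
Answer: 2555/201 ≈ 12.711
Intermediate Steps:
K = 2 (K = 2*(0*2 + 1/1) = 2*(0 + 1) = 2*1 = 2)
y(a, g) = 2*a + a*g
-y(R(9, -5), 109/201) = -(-5)*(2 + 109/201) = -(-5)*511/201 = -1*(-2555/201) = 2555/201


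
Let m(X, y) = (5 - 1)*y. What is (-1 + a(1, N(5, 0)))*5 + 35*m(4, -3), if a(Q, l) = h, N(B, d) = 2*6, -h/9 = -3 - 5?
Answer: -65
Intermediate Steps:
m(X, y) = 4*y
h = 72 (h = -9*(-3 - 5) = -9*(-8) = 72)
N(B, d) = 12
a(Q, l) = 72
(-1 + a(1, N(5, 0)))*5 + 35*m(4, -3) = (-1 + 72)*5 + 35*(4*(-3)) = 71*5 + 35*(-12) = 355 - 420 = -65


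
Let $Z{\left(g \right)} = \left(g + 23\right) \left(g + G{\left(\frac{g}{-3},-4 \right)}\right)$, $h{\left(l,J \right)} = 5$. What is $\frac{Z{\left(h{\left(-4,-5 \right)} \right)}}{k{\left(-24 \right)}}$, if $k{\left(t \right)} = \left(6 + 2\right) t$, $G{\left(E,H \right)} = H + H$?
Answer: $\frac{7}{16} \approx 0.4375$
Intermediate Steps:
$G{\left(E,H \right)} = 2 H$
$k{\left(t \right)} = 8 t$
$Z{\left(g \right)} = \left(-8 + g\right) \left(23 + g\right)$ ($Z{\left(g \right)} = \left(g + 23\right) \left(g + 2 \left(-4\right)\right) = \left(23 + g\right) \left(g - 8\right) = \left(23 + g\right) \left(-8 + g\right) = \left(-8 + g\right) \left(23 + g\right)$)
$\frac{Z{\left(h{\left(-4,-5 \right)} \right)}}{k{\left(-24 \right)}} = \frac{-184 + 5^{2} + 15 \cdot 5}{8 \left(-24\right)} = \frac{-184 + 25 + 75}{-192} = \left(-84\right) \left(- \frac{1}{192}\right) = \frac{7}{16}$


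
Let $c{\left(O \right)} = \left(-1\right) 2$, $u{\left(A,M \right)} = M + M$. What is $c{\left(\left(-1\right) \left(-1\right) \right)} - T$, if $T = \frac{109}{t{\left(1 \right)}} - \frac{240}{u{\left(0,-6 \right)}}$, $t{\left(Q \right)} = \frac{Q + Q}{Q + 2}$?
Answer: $- \frac{371}{2} \approx -185.5$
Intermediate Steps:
$t{\left(Q \right)} = \frac{2 Q}{2 + Q}$
$u{\left(A,M \right)} = 2 M$
$c{\left(O \right)} = -2$
$T = \frac{367}{2}$ ($T = \frac{109}{2 \cdot 1 \frac{1}{2 + 1}} - \frac{240}{2 \left(-6\right)} = \frac{109}{2 \cdot 1 \cdot \frac{1}{3}} - \frac{240}{-12} = \frac{109}{2 \cdot 1 \cdot \frac{1}{3}} - -20 = \frac{109}{\frac{2}{3}} + 20 = 109 \cdot \frac{3}{2} + 20 = \frac{327}{2} + 20 = \frac{367}{2} \approx 183.5$)
$c{\left(\left(-1\right) \left(-1\right) \right)} - T = -2 - \frac{367}{2} = - \frac{371}{2}$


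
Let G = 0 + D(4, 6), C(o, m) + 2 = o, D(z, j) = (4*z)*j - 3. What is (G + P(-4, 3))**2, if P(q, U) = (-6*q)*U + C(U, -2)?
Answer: 27556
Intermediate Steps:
D(z, j) = -3 + 4*j*z (D(z, j) = 4*j*z - 3 = -3 + 4*j*z)
C(o, m) = -2 + o
P(q, U) = -2 + U - 6*U*q (P(q, U) = (-6*q)*U + (-2 + U) = -6*U*q + (-2 + U) = -2 + U - 6*U*q)
G = 93 (G = 0 + (-3 + 4*6*4) = 0 + (-3 + 96) = 0 + 93 = 93)
(G + P(-4, 3))**2 = (93 + (-2 + 3 - 6*3*(-4)))**2 = (93 + (-2 + 3 + 72))**2 = (93 + 73)**2 = 166**2 = 27556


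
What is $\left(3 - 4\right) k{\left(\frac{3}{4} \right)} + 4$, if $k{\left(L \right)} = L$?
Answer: $\frac{13}{4} \approx 3.25$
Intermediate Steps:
$\left(3 - 4\right) k{\left(\frac{3}{4} \right)} + 4 = \left(3 - 4\right) \frac{3}{4} + 4 = \left(3 - 4\right) 3 \cdot \frac{1}{4} + 4 = \left(-1\right) \frac{3}{4} + 4 = - \frac{3}{4} + 4 = \frac{13}{4}$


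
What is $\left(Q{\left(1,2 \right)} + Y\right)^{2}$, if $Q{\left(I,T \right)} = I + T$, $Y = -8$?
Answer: $25$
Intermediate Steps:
$\left(Q{\left(1,2 \right)} + Y\right)^{2} = \left(\left(1 + 2\right) - 8\right)^{2} = \left(3 - 8\right)^{2} = \left(-5\right)^{2} = 25$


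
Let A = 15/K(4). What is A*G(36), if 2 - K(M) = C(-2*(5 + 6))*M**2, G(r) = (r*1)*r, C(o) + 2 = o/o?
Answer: 1080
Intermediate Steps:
C(o) = -1 (C(o) = -2 + o/o = -2 + 1 = -1)
G(r) = r**2 (G(r) = r*r = r**2)
K(M) = 2 + M**2 (K(M) = 2 - (-1)*M**2 = 2 + M**2)
A = 5/6 (A = 15/(2 + 4**2) = 15/(2 + 16) = 15/18 = 15*(1/18) = 5/6 ≈ 0.83333)
A*G(36) = (5/6)*36**2 = (5/6)*1296 = 1080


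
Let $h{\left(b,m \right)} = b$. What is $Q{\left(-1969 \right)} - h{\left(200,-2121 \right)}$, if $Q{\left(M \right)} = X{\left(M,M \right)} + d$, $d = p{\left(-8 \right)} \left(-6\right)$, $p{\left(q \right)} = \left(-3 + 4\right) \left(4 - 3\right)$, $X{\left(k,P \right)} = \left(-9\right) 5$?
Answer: $-251$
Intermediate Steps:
$X{\left(k,P \right)} = -45$
$p{\left(q \right)} = 1$ ($p{\left(q \right)} = 1 \cdot 1 = 1$)
$d = -6$ ($d = 1 \left(-6\right) = -6$)
$Q{\left(M \right)} = -51$ ($Q{\left(M \right)} = -45 - 6 = -51$)
$Q{\left(-1969 \right)} - h{\left(200,-2121 \right)} = -51 - 200 = -251$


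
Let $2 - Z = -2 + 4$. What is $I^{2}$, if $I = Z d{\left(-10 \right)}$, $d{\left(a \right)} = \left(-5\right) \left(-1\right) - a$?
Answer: $0$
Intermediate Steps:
$d{\left(a \right)} = 5 - a$
$Z = 0$ ($Z = 2 - \left(-2 + 4\right) = 2 - 2 = 0$)
$I = 0$ ($I = 0 \left(5 - -10\right) = 0 \left(5 + 10\right) = 0 \cdot 15 = 0$)
$I^{2} = 0^{2} = 0$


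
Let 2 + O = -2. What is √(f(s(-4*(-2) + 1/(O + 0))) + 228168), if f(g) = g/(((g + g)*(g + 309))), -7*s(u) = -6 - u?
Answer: √17297838084530/8707 ≈ 477.67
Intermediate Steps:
O = -4 (O = -2 - 2 = -4)
s(u) = 6/7 + u/7 (s(u) = -(-6 - u)/7 = 6/7 + u/7)
f(g) = 1/(2*(309 + g)) (f(g) = g/(((2*g)*(309 + g))) = g/((2*g*(309 + g))) = g*(1/(2*g*(309 + g))) = 1/(2*(309 + g)))
√(f(s(-4*(-2) + 1/(O + 0))) + 228168) = √(1/(2*(309 + (6/7 + (-4*(-2) + 1/(-4 + 0))/7))) + 228168) = √(1/(2*(309 + (6/7 + (8 + 1/(-4))/7))) + 228168) = √(1/(2*(309 + (6/7 + (8 - ¼)/7))) + 228168) = √(1/(2*(309 + (6/7 + (⅐)*(31/4)))) + 228168) = √(1/(2*(309 + (6/7 + 31/28))) + 228168) = √(1/(2*(309 + 55/28)) + 228168) = √(1/(2*(8707/28)) + 228168) = √((½)*(28/8707) + 228168) = √(14/8707 + 228168) = √(1986658790/8707) = √17297838084530/8707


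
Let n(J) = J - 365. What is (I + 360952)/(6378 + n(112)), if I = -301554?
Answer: 59398/6125 ≈ 9.6976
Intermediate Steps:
n(J) = -365 + J
(I + 360952)/(6378 + n(112)) = (-301554 + 360952)/(6378 + (-365 + 112)) = 59398/(6378 - 253) = 59398/6125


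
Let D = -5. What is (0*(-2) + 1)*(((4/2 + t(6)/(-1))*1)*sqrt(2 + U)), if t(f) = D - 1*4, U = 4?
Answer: 11*sqrt(6) ≈ 26.944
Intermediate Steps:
t(f) = -9 (t(f) = -5 - 1*4 = -5 - 4 = -9)
(0*(-2) + 1)*(((4/2 + t(6)/(-1))*1)*sqrt(2 + U)) = (0*(-2) + 1)*(((4/2 - 9/(-1))*1)*sqrt(2 + 4)) = (0 + 1)*(((4*(1/2) - 9*(-1))*1)*sqrt(6)) = 1*(((2 + 9)*1)*sqrt(6)) = 1*((11*1)*sqrt(6)) = 1*(11*sqrt(6)) = 11*sqrt(6)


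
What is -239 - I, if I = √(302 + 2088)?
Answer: -239 - √2390 ≈ -287.89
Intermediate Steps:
I = √2390 ≈ 48.888
-239 - I = -239 - √2390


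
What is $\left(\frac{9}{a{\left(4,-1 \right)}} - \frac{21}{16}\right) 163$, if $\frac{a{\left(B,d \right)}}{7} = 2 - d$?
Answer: $- \frac{16137}{112} \approx -144.08$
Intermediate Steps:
$a{\left(B,d \right)} = 14 - 7 d$ ($a{\left(B,d \right)} = 7 \left(2 - d\right) = 14 - 7 d$)
$\left(\frac{9}{a{\left(4,-1 \right)}} - \frac{21}{16}\right) 163 = \left(\frac{9}{14 - -7} - \frac{21}{16}\right) 163 = \left(\frac{9}{14 + 7} - \frac{21}{16}\right) 163 = \left(\frac{9}{21} - \frac{21}{16}\right) 163 = \left(9 \cdot \frac{1}{21} - \frac{21}{16}\right) 163 = \left(\frac{3}{7} - \frac{21}{16}\right) 163 = \left(- \frac{99}{112}\right) 163 = - \frac{16137}{112}$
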